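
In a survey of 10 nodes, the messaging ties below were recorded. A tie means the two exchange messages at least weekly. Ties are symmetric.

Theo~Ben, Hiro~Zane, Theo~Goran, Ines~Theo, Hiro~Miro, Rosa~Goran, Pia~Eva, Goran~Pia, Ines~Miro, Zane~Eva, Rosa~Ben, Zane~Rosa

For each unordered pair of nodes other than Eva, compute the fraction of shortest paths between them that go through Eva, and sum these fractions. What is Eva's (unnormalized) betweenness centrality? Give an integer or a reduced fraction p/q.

Pairs whose geodesics pass through Eva — Miro–Pia: 1/2; Hiro–Pia: 1; Zane–Pia: 1.
All other pairs contribute 0.
Summing the contributions gives betweenness(Eva) = 5/2.

5/2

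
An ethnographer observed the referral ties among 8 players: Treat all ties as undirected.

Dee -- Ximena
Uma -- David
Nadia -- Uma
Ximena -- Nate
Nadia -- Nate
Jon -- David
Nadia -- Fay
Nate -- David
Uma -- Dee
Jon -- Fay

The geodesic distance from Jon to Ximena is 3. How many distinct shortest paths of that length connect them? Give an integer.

The shortest distance is 3, and the only length-3 path is Jon–David–Nate–Ximena. So there is exactly 1 shortest path.

1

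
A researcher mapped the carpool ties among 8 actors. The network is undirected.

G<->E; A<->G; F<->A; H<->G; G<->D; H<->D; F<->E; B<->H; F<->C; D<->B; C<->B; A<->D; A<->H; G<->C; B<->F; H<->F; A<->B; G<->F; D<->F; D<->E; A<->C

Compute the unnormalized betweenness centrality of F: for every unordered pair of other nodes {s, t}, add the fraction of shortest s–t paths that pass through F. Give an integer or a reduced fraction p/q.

71/30

Pairs whose geodesics pass through F — B–G: 1/5; B–E: 1/2; H–E: 1/3; H–C: 1/4; E–A: 1/3; E–C: 1/2; D–C: 1/4.
All other pairs contribute 0.
Summing the contributions gives betweenness(F) = 71/30.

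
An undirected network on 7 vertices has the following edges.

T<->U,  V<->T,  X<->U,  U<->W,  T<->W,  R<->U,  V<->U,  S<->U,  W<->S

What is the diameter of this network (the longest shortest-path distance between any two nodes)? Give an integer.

2

Eccentricity of each node (its greatest distance to any other): R:2, S:2, T:2, U:1, V:2, W:2, X:2.
The maximum eccentricity is 2, realized for instance by the pair V–X via V – U – X. So the diameter is 2.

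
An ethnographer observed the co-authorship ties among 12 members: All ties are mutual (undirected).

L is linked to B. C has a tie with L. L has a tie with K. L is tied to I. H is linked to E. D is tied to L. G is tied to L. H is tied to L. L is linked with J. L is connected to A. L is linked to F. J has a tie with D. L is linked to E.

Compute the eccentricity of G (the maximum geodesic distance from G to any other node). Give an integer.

Distances from G: A:2, B:2, C:2, D:2, E:2, F:2, H:2, I:2, J:2, K:2, L:1.
The largest is 2 (to H, A, K, D, B, F, J, E, I, and C), so the eccentricity of G is 2.

2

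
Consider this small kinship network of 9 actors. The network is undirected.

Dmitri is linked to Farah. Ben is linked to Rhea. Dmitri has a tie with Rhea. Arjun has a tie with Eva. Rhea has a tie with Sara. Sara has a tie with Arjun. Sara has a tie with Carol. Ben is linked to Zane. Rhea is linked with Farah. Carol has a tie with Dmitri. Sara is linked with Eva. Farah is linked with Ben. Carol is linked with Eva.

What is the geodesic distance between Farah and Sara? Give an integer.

2

One shortest route is Farah – Rhea – Sara, which uses 2 edges, and Farah and Sara are not directly tied, so nothing shorter exists. So d(Farah,Sara) = 2.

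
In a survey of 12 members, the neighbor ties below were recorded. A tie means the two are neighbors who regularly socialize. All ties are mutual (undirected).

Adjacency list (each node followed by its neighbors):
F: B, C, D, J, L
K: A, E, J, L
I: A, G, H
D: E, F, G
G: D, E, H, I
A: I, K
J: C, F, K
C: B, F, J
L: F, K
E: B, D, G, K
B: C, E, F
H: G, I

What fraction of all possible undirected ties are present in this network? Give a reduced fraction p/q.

There are 19 edges and 12 nodes, so the maximum possible is C(12,2) = 66.
Density = 19/66.

19/66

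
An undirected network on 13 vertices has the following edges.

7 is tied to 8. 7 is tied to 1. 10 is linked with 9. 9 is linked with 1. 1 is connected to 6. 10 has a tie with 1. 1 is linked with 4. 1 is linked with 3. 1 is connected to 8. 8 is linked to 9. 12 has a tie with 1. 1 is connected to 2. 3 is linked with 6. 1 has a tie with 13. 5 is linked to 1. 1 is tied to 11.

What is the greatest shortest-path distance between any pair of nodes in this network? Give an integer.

Eccentricity of each node (its greatest distance to any other): 1:1, 2:2, 3:2, 4:2, 5:2, 6:2, 7:2, 8:2, 9:2, 10:2, 11:2, 12:2, 13:2.
The maximum eccentricity is 2, realized for instance by the pair 3–11 via 3 – 1 – 11. So the diameter is 2.

2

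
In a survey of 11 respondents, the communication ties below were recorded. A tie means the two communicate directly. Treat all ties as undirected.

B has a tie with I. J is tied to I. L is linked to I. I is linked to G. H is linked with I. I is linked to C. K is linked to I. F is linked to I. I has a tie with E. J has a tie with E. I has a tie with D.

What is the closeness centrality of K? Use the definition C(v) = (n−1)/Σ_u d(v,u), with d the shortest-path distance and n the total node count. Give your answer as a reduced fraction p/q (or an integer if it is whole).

Distances from K: B:2, C:2, D:2, E:2, F:2, G:2, H:2, I:1, J:2, L:2. Sum = 19.
n = 11, so closeness = 10/19.

10/19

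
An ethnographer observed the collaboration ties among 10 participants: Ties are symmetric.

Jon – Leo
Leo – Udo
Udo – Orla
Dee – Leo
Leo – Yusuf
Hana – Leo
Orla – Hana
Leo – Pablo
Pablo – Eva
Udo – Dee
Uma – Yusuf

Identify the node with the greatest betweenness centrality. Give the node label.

Unnormalized betweenness of each node: Dee:0, Eva:0, Hana:3, Jon:0, Leo:59/2, Orla:1/2, Pablo:8, Udo:4, Uma:0, Yusuf:8.
Leo has the largest value, 59/2, making it the main broker — the node through which the most shortest paths run.

Leo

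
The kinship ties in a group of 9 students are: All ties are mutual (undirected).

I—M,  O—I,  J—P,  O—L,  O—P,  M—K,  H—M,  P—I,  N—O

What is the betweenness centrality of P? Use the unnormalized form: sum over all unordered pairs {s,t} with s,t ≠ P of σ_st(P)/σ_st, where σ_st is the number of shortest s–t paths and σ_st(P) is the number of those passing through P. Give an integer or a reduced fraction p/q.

7

Pairs whose geodesics pass through P — K–J: 1; L–J: 1; N–J: 1; M–J: 1; H–J: 1; I–J: 1; J–O: 1.
All other pairs contribute 0.
Summing the contributions gives betweenness(P) = 7.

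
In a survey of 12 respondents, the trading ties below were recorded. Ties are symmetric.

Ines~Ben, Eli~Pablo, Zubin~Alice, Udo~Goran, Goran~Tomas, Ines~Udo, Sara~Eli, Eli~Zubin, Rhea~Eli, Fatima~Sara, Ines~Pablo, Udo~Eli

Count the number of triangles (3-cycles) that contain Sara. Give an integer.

0

Sara's neighbors are Eli and Fatima, but none of them are tied to each other, so no triangle contains Sara.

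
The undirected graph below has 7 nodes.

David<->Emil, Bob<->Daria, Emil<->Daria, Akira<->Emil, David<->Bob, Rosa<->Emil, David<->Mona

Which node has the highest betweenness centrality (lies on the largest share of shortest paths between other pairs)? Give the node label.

Emil

Unnormalized betweenness of each node: Akira:0, Bob:1, Daria:3/2, David:13/2, Emil:10, Mona:0, Rosa:0.
Emil has the largest value, 10, making it the main broker — the node through which the most shortest paths run.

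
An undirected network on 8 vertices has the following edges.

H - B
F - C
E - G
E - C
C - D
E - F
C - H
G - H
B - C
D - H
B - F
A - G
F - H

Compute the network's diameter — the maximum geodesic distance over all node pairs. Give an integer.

3

Eccentricity of each node (its greatest distance to any other): A:3, B:3, C:3, D:3, E:2, F:3, G:2, H:2.
The maximum eccentricity is 3, realized for instance by the pair F–A via F – E – G – A. So the diameter is 3.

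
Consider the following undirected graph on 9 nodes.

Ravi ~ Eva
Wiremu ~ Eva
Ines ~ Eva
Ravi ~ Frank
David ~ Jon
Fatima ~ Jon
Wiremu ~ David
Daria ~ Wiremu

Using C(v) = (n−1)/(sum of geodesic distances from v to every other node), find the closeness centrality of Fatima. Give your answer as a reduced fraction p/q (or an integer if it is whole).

Distances from Fatima: Daria:4, David:2, Eva:4, Frank:6, Ines:5, Jon:1, Ravi:5, Wiremu:3. Sum = 30.
n = 9, so closeness = 8/30 = 4/15.

4/15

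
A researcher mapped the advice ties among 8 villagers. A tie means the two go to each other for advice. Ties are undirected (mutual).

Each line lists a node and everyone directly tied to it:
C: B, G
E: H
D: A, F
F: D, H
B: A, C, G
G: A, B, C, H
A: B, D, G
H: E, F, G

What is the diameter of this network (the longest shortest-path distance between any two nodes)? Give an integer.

3

Eccentricity of each node (its greatest distance to any other): A:3, B:3, C:3, D:3, E:3, F:3, G:2, H:2.
The maximum eccentricity is 3, realized for instance by the pair D–E via D – F – H – E. So the diameter is 3.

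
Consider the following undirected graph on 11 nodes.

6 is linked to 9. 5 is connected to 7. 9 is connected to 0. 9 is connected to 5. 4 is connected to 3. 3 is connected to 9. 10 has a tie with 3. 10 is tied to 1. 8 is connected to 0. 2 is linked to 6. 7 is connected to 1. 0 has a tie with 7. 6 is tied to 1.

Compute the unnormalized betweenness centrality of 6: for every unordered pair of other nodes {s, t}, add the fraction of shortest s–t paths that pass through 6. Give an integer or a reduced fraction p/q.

10

Pairs whose geodesics pass through 6 — 9–2: 1; 9–1: 1; 3–2: 1; 10–2: 1; 5–2: 1; 8–2: 1; 2–7: 1; 2–4: 1; 2–1: 1; 2–0: 1.
All other pairs contribute 0.
Summing the contributions gives betweenness(6) = 10.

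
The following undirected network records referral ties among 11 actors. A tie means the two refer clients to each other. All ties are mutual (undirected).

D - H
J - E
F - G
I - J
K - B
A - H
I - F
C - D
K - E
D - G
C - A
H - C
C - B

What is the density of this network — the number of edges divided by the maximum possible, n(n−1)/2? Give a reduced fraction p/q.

13/55

There are 13 edges and 11 nodes, so the maximum possible is C(11,2) = 55.
Density = 13/55.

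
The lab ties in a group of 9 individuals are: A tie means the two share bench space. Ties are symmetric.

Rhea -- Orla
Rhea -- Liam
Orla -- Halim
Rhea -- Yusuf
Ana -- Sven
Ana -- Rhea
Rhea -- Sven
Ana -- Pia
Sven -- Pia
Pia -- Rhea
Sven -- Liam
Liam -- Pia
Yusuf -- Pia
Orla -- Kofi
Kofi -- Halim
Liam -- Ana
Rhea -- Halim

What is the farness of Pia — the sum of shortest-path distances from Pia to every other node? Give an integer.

12

Distances from Pia: Ana:1, Halim:2, Kofi:3, Liam:1, Orla:2, Rhea:1, Sven:1, Yusuf:1.
Sum = 1 + 2 + 3 + 1 + 2 + 1 + 1 + 1 = 12.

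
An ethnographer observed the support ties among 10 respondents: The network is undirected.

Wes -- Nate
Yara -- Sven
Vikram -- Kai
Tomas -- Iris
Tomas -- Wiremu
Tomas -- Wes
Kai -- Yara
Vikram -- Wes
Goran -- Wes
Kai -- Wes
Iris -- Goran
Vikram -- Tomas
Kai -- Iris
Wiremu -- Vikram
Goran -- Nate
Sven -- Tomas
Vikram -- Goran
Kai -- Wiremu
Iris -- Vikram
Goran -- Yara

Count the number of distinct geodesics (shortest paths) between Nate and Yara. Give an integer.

The shortest distance is 2, and the only length-2 path is Nate–Goran–Yara. So there is exactly 1 shortest path.

1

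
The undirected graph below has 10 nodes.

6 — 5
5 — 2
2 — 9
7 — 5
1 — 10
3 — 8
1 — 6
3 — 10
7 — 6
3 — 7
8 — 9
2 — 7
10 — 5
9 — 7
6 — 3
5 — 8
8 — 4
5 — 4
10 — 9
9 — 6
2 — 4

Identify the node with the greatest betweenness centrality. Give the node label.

5

Unnormalized betweenness of each node: 1:1/4, 2:6/5, 3:23/12, 4:1/3, 5:419/60, 6:24/5, 7:67/30, 8:11/5, 9:209/60, 10:18/5.
5 has the largest value, 419/60, making it the main broker — the node through which the most shortest paths run.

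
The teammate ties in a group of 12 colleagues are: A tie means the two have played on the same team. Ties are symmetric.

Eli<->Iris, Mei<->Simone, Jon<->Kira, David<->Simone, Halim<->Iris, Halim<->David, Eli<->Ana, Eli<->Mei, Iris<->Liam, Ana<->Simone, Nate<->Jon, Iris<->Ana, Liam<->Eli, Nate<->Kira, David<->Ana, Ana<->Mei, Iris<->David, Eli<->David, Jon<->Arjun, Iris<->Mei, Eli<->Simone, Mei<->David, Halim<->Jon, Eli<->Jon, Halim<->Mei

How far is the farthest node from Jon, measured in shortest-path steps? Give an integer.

2

Distances from Jon: Ana:2, Arjun:1, David:2, Eli:1, Halim:1, Iris:2, Kira:1, Liam:2, Mei:2, Nate:1, Simone:2.
The largest is 2 (to Iris, Simone, Mei, David, Liam, and Ana), so the eccentricity of Jon is 2.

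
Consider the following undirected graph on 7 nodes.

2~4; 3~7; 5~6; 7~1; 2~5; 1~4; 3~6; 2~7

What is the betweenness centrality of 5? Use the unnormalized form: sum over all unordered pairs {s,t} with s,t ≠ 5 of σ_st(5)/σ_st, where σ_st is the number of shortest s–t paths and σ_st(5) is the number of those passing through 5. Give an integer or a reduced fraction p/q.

Pairs whose geodesics pass through 5 — 2–6: 1; 4–6: 1.
All other pairs contribute 0.
Summing the contributions gives betweenness(5) = 2.

2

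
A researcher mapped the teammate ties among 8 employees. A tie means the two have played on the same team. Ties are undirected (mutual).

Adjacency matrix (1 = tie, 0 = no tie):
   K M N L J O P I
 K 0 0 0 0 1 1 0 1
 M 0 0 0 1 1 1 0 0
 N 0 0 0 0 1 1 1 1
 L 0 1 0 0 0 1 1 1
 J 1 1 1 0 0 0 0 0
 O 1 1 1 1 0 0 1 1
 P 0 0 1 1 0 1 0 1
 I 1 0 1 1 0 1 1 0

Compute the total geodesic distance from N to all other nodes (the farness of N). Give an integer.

10

Distances from N: I:1, J:1, K:2, L:2, M:2, O:1, P:1.
Sum = 1 + 1 + 2 + 2 + 2 + 1 + 1 = 10.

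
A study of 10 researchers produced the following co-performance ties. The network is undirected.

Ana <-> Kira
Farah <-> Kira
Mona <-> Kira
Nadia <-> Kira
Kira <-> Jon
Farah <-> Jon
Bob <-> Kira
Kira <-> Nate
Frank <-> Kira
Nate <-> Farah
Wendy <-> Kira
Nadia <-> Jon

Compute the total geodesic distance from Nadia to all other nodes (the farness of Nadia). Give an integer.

Distances from Nadia: Ana:2, Bob:2, Farah:2, Frank:2, Jon:1, Kira:1, Mona:2, Nate:2, Wendy:2.
Sum = 2 + 2 + 2 + 2 + 1 + 1 + 2 + 2 + 2 = 16.

16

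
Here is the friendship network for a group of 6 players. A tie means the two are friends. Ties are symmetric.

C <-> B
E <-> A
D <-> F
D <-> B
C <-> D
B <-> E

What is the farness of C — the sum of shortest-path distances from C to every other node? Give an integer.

9

Distances from C: A:3, B:1, D:1, E:2, F:2.
Sum = 3 + 1 + 1 + 2 + 2 = 9.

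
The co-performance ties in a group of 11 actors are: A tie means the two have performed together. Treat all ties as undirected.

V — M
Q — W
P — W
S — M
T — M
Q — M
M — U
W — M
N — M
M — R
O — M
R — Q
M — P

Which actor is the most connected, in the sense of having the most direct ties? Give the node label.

M

Degrees — M:10, N:1, O:1, P:2, Q:3, R:2, S:1, T:1, U:1, V:1, W:3.
The maximum is 10, attained only by M.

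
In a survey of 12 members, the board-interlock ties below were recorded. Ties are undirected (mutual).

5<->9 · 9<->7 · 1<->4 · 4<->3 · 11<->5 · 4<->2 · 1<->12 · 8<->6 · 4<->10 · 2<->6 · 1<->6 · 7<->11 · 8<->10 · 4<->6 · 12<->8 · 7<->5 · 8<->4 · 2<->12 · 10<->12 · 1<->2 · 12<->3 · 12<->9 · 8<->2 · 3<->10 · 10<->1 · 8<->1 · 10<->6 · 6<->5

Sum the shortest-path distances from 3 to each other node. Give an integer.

23

Distances from 3: 1:2, 2:2, 4:1, 5:3, 6:2, 7:3, 8:2, 9:2, 10:1, 11:4, 12:1.
Sum = 2 + 2 + 1 + 3 + 2 + 3 + 2 + 2 + 1 + 4 + 1 = 23.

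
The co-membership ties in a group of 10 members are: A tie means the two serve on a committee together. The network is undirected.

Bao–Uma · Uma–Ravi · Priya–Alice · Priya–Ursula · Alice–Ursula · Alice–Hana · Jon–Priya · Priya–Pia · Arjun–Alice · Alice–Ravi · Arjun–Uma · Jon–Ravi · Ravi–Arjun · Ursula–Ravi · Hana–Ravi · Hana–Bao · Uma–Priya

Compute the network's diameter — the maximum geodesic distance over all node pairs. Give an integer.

3

Eccentricity of each node (its greatest distance to any other): Alice:2, Arjun:3, Bao:3, Hana:3, Jon:3, Pia:3, Priya:2, Ravi:3, Uma:2, Ursula:3.
The maximum eccentricity is 3, realized for instance by the pair Arjun–Pia via Arjun – Alice – Priya – Pia. So the diameter is 3.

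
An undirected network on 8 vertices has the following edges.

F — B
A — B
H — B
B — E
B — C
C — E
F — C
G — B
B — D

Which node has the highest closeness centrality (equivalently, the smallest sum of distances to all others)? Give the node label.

B

Farness (sum of distances to all others) for each node — A:13, B:7, C:11, D:13, E:12, F:12, G:13, H:13.
The smallest farness is 7, for B, so B has the highest closeness.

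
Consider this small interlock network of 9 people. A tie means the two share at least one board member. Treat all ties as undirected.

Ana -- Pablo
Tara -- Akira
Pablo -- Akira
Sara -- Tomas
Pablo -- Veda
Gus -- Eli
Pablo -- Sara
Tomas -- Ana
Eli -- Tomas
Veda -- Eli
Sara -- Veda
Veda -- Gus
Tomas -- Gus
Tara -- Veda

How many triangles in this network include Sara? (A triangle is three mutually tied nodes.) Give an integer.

1

Sara's neighbors: Pablo, Tomas, and Veda.
Neighbor pairs that are themselves tied: Sara–Pablo–Veda. Each forms one triangle with Sara, for 1 in total.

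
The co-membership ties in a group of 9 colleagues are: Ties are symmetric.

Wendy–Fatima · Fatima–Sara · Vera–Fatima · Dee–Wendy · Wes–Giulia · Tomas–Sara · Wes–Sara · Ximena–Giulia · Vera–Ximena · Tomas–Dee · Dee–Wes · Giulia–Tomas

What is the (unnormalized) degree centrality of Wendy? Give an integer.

2

Wendy is directly tied to Dee and Fatima. That is 2 neighbors, so the degree of Wendy is 2.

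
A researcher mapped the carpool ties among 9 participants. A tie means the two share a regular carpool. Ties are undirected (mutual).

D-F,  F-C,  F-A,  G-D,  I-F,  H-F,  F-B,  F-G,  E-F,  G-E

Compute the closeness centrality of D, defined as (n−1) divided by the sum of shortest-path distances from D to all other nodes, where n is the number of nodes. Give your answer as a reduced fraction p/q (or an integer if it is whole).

Distances from D: A:2, B:2, C:2, E:2, F:1, G:1, H:2, I:2. Sum = 14.
n = 9, so closeness = 8/14 = 4/7.

4/7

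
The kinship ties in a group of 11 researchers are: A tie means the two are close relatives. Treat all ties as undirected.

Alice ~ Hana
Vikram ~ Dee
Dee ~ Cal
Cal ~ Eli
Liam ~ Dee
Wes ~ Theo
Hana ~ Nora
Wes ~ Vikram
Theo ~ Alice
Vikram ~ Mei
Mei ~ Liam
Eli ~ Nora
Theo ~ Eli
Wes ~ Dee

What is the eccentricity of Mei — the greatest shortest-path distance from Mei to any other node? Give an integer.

Distances from Mei: Alice:4, Cal:3, Dee:2, Eli:4, Hana:5, Liam:1, Nora:5, Theo:3, Vikram:1, Wes:2.
The largest is 5 (to Hana and Nora), so the eccentricity of Mei is 5.

5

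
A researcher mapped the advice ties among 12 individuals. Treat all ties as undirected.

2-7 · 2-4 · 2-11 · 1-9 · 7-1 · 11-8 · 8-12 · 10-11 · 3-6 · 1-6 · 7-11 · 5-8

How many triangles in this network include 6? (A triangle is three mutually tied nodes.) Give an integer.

0

6's neighbors are 1 and 3, but none of them are tied to each other, so no triangle contains 6.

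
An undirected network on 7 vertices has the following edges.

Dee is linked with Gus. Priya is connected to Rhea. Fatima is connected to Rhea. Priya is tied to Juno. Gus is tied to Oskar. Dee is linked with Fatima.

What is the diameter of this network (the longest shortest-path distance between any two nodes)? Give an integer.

6

Eccentricity of each node (its greatest distance to any other): Dee:4, Fatima:3, Gus:5, Juno:6, Oskar:6, Priya:5, Rhea:4.
The maximum eccentricity is 6, realized for instance by the pair Juno–Oskar via Juno – Priya – Rhea – Fatima – Dee – Gus – Oskar. So the diameter is 6.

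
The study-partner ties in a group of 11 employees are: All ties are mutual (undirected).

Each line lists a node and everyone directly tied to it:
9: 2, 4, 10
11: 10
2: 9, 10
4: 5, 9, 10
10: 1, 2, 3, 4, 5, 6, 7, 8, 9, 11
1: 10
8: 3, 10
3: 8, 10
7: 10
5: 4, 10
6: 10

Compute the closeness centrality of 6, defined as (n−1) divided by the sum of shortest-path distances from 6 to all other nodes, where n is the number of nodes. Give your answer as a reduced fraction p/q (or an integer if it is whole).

Distances from 6: 1:2, 2:2, 3:2, 4:2, 5:2, 7:2, 8:2, 9:2, 10:1, 11:2. Sum = 19.
n = 11, so closeness = 10/19.

10/19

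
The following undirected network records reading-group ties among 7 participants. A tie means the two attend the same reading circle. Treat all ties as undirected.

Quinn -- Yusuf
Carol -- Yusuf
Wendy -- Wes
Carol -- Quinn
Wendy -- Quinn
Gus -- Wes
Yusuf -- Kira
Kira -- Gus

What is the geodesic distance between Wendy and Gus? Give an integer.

One shortest route is Wendy – Wes – Gus, which uses 2 edges, and Wendy and Gus are not directly tied, so nothing shorter exists. So d(Wendy,Gus) = 2.

2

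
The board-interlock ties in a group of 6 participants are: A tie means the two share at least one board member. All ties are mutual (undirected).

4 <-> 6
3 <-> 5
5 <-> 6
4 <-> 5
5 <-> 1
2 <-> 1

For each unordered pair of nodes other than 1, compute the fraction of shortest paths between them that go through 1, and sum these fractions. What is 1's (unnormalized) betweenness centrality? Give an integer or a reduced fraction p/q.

Pairs whose geodesics pass through 1 — 6–2: 1; 4–2: 1; 5–2: 1; 3–2: 1.
All other pairs contribute 0.
Summing the contributions gives betweenness(1) = 4.

4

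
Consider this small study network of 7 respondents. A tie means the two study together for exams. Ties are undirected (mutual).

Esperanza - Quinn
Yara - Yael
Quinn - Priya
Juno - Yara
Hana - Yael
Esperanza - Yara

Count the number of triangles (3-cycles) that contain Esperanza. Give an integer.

Esperanza's neighbors are Quinn and Yara, but none of them are tied to each other, so no triangle contains Esperanza.

0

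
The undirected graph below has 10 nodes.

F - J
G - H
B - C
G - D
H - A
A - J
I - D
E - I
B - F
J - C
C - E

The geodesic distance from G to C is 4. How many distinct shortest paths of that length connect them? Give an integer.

The shortest distance is 4. The length-4 paths are: G–D–I–E–C; G–H–A–J–C.
That gives 2 distinct shortest paths.

2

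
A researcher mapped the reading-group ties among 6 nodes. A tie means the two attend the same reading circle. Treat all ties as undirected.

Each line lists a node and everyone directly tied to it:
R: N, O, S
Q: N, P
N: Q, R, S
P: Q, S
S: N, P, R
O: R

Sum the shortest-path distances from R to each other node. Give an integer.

Distances from R: N:1, O:1, P:2, Q:2, S:1.
Sum = 1 + 1 + 2 + 2 + 1 = 7.

7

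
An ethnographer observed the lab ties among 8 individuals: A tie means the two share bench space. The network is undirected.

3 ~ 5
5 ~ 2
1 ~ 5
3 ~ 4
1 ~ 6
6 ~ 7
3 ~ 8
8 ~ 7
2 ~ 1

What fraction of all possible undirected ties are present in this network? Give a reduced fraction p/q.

There are 9 edges and 8 nodes, so the maximum possible is C(8,2) = 28.
Density = 9/28.

9/28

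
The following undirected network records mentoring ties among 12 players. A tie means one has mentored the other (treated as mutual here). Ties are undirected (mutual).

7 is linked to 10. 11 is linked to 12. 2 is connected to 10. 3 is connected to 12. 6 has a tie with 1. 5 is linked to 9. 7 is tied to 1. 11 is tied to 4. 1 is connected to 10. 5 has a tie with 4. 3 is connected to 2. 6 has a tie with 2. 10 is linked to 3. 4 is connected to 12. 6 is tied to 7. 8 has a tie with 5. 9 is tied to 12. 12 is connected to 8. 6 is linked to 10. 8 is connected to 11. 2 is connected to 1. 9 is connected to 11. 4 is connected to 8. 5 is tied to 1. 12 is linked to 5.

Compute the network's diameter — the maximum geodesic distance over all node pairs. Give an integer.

Eccentricity of each node (its greatest distance to any other): 1:3, 2:3, 3:2, 4:3, 5:2, 6:4, 7:4, 8:3, 9:3, 10:3, 11:4, 12:3.
The maximum eccentricity is 4, realized for instance by the pair 11–6 via 11 – 12 – 3 – 2 – 6. So the diameter is 4.

4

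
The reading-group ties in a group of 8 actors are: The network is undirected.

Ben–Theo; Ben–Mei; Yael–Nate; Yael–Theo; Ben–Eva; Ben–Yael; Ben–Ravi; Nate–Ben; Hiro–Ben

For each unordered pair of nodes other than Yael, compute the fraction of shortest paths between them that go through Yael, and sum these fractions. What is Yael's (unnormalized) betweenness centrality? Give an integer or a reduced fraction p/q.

Pairs whose geodesics pass through Yael — Nate–Theo: 1/2.
All other pairs contribute 0.
Summing the contributions gives betweenness(Yael) = 1/2.

1/2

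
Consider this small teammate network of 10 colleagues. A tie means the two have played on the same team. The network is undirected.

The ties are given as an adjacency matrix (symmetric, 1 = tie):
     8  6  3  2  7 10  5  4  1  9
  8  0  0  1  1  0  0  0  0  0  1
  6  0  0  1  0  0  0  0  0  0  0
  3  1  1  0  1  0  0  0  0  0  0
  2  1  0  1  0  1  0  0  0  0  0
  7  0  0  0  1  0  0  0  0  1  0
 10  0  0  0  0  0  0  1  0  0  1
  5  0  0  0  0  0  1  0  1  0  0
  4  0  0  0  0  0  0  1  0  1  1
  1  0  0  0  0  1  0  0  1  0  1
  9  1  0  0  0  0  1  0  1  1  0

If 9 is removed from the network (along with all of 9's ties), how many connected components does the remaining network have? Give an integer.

9's neighbors (1, 4, 8, and 10) remain reachable from one another through other ties, so the rest of the network stays in one piece.

1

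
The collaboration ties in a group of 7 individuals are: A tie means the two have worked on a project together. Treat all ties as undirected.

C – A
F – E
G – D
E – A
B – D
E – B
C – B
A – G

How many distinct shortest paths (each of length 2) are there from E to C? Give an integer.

The shortest distance is 2. The length-2 paths are: E–A–C; E–B–C.
That gives 2 distinct shortest paths.

2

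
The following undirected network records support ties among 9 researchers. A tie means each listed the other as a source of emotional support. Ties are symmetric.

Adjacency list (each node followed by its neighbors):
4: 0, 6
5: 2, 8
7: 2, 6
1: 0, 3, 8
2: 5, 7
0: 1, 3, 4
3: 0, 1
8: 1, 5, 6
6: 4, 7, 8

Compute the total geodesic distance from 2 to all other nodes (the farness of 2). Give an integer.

Distances from 2: 0:4, 1:3, 3:4, 4:3, 5:1, 6:2, 7:1, 8:2.
Sum = 4 + 3 + 4 + 3 + 1 + 2 + 1 + 2 = 20.

20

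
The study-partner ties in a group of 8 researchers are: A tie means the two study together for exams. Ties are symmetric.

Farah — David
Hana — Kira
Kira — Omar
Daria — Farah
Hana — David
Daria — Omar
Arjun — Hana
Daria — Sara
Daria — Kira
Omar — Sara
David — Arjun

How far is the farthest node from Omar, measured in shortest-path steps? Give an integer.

Distances from Omar: Arjun:3, Daria:1, David:3, Farah:2, Hana:2, Kira:1, Sara:1.
The largest is 3 (to Arjun and David), so the eccentricity of Omar is 3.

3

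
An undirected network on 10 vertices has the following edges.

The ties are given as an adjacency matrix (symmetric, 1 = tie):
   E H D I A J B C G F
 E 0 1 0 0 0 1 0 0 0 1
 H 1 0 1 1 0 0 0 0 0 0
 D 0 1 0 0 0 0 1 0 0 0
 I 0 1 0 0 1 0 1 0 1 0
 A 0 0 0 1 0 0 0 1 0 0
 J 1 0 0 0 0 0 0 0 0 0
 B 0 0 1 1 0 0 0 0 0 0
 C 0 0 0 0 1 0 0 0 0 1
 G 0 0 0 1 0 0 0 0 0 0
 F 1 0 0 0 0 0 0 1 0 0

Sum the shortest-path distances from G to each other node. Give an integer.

24

Distances from G: A:2, B:2, C:3, D:3, E:3, F:4, H:2, I:1, J:4.
Sum = 2 + 2 + 3 + 3 + 3 + 4 + 2 + 1 + 4 = 24.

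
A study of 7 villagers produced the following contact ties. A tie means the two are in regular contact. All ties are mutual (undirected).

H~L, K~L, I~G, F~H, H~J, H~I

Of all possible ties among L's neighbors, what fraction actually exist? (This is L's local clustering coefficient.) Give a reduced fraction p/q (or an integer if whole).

0

L's neighbors: H and K (k = 2).
Possible neighbor pairs: C(2,2) = 1. Edges among them: none → e = 0.
Clustering(L) = 0/1.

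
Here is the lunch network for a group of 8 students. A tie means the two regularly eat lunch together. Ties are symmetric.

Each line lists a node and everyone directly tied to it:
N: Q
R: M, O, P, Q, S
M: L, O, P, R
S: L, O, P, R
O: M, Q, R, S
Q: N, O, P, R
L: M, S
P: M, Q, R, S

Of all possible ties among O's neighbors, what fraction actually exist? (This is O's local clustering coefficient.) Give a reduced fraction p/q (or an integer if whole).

1/2

O's neighbors: M, Q, R, and S (k = 4).
Possible neighbor pairs: C(4,2) = 6. Edges among them: M–R, Q–R, R–S → e = 3.
Clustering(O) = 3/6 = 1/2.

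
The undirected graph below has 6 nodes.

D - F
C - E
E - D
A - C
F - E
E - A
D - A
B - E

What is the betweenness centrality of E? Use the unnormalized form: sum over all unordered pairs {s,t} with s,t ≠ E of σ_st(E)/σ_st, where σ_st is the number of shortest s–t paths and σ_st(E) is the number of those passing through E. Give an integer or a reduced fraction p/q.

6

Pairs whose geodesics pass through E — C–D: 1/2; C–B: 1; C–F: 1; D–B: 1; B–A: 1; B–F: 1; A–F: 1/2.
All other pairs contribute 0.
Summing the contributions gives betweenness(E) = 6.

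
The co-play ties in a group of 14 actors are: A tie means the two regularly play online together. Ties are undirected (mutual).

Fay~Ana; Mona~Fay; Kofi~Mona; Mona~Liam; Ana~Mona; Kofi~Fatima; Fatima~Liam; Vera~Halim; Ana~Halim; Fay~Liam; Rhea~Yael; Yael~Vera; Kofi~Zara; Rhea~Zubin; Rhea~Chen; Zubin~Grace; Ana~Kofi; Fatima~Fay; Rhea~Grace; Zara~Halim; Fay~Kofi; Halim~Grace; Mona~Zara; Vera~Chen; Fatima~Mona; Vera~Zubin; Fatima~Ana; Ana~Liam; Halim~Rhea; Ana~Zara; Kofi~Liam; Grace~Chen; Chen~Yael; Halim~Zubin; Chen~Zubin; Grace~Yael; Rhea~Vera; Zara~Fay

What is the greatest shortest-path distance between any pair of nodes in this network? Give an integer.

Eccentricity of each node (its greatest distance to any other): Ana:3, Chen:4, Fatima:4, Fay:4, Grace:3, Halim:2, Kofi:4, Liam:4, Mona:4, Rhea:3, Vera:3, Yael:4, Zara:3, Zubin:3.
The maximum eccentricity is 4, realized for instance by the pair Fay–Yael via Fay – Ana – Halim – Grace – Yael. So the diameter is 4.

4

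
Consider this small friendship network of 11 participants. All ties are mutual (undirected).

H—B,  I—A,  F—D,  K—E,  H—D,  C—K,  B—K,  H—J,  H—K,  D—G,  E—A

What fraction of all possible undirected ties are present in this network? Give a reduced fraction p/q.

1/5

There are 11 edges and 11 nodes, so the maximum possible is C(11,2) = 55.
Density = 11/55 = 1/5.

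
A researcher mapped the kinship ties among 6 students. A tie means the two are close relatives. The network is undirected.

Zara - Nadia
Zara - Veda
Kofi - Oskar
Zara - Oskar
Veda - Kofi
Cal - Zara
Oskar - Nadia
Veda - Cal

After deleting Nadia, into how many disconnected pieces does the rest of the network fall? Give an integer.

1

Nadia's neighbors (Oskar and Zara) remain reachable from one another through other ties, so the rest of the network stays in one piece.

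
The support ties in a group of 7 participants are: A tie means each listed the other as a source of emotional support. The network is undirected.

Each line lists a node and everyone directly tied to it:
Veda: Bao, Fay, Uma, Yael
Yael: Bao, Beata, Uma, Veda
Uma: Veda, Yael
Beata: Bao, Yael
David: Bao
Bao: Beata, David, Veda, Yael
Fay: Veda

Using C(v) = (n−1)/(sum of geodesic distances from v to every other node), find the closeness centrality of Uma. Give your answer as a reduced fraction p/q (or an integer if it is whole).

Distances from Uma: Bao:2, Beata:2, David:3, Fay:2, Veda:1, Yael:1. Sum = 11.
n = 7, so closeness = 6/11.

6/11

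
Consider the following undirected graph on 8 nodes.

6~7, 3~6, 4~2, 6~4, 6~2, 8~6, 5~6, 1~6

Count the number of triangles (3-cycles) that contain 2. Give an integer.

1

2's neighbors: 4 and 6.
Neighbor pairs that are themselves tied: 2–4–6. Each forms one triangle with 2, for 1 in total.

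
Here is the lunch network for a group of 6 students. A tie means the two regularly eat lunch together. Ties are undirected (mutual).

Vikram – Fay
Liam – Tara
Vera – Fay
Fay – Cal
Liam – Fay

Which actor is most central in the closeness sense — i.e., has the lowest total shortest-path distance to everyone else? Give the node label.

Farness (sum of distances to all others) for each node — Cal:10, Fay:6, Liam:8, Tara:12, Vera:10, Vikram:10.
The smallest farness is 6, for Fay, so Fay has the highest closeness.

Fay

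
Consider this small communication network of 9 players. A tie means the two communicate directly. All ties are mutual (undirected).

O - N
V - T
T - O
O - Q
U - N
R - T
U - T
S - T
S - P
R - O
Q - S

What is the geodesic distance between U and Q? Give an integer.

3

One shortest route is U – T – S – Q, which uses 3 edges, and at distance 2 from U we only reach {O, R, S, V}, which does not include Q. So d(U,Q) = 3.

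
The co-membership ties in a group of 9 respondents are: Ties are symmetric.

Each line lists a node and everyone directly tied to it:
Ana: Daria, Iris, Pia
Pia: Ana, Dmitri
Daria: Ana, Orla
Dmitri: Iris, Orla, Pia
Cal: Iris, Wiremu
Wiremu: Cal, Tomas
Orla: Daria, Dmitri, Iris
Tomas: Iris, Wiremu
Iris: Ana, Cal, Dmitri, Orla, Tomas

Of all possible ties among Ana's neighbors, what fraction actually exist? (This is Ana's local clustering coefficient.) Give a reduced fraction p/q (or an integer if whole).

0

Ana's neighbors: Daria, Iris, and Pia (k = 3).
Possible neighbor pairs: C(3,2) = 3. Edges among them: none → e = 0.
Clustering(Ana) = 0/3 = 0.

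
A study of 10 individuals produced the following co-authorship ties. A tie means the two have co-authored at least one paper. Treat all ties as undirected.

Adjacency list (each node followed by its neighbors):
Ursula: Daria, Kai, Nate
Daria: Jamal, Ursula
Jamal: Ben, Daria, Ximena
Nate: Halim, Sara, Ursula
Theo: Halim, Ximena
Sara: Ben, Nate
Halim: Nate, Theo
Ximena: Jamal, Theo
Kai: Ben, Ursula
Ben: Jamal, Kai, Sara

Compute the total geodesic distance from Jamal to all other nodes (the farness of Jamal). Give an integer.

Distances from Jamal: Ben:1, Daria:1, Halim:3, Kai:2, Nate:3, Sara:2, Theo:2, Ursula:2, Ximena:1.
Sum = 1 + 1 + 3 + 2 + 3 + 2 + 2 + 2 + 1 = 17.

17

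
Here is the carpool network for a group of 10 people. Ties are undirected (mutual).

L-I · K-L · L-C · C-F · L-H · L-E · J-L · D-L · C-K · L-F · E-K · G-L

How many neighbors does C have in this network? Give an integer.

C is directly tied to F, K, and L. That is 3 neighbors, so the degree of C is 3.

3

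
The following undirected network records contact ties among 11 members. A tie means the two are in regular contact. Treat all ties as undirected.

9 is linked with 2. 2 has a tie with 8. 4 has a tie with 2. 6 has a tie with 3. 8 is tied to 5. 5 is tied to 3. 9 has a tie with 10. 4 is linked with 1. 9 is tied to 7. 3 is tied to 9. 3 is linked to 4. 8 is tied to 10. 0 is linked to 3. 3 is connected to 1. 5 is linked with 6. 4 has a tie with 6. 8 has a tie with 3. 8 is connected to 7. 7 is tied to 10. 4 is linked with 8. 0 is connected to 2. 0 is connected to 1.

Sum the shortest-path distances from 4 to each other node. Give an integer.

15

Distances from 4: 0:2, 1:1, 2:1, 3:1, 5:2, 6:1, 7:2, 8:1, 9:2, 10:2.
Sum = 2 + 1 + 1 + 1 + 2 + 1 + 2 + 1 + 2 + 2 = 15.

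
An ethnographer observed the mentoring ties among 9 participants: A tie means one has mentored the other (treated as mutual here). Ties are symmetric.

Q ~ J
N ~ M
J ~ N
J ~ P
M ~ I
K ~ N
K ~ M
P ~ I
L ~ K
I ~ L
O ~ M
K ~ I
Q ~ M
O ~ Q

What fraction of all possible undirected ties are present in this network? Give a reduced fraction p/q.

There are 14 edges and 9 nodes, so the maximum possible is C(9,2) = 36.
Density = 14/36 = 7/18.

7/18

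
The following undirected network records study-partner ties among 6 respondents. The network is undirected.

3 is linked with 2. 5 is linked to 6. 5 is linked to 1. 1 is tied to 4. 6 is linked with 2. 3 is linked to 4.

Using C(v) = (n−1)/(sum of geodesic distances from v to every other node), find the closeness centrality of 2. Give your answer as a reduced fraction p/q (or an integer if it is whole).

Distances from 2: 1:3, 3:1, 4:2, 5:2, 6:1. Sum = 9.
n = 6, so closeness = 5/9.

5/9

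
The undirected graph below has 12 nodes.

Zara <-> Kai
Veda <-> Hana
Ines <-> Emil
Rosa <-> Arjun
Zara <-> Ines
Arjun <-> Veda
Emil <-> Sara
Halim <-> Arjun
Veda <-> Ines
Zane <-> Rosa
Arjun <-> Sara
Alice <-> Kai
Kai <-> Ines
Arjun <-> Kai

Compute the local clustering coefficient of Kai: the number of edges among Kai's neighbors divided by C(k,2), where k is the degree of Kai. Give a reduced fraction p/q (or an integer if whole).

1/6

Kai's neighbors: Alice, Arjun, Ines, and Zara (k = 4).
Possible neighbor pairs: C(4,2) = 6. Edges among them: Ines–Zara → e = 1.
Clustering(Kai) = 1/6.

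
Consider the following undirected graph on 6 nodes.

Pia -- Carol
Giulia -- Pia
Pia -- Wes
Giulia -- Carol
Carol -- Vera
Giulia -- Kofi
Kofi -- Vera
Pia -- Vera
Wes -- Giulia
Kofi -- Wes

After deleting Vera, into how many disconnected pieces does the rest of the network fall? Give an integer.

1

Vera's neighbors (Carol, Kofi, and Pia) remain reachable from one another through other ties, so the rest of the network stays in one piece.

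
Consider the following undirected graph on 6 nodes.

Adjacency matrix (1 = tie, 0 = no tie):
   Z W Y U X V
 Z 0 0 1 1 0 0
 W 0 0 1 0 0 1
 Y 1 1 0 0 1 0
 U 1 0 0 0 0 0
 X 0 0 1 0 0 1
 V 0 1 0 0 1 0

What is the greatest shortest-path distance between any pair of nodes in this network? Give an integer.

Eccentricity of each node (its greatest distance to any other): U:4, V:4, W:3, X:3, Y:2, Z:3.
The maximum eccentricity is 4, realized for instance by the pair U–V via U – Z – Y – W – V. So the diameter is 4.

4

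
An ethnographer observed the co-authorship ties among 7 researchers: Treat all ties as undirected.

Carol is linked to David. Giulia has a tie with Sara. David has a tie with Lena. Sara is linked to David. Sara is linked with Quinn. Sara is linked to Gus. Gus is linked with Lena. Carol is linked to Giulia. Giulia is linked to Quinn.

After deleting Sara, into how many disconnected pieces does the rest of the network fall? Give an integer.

1

Sara's neighbors (David, Giulia, Gus, and Quinn) remain reachable from one another through other ties, so the rest of the network stays in one piece.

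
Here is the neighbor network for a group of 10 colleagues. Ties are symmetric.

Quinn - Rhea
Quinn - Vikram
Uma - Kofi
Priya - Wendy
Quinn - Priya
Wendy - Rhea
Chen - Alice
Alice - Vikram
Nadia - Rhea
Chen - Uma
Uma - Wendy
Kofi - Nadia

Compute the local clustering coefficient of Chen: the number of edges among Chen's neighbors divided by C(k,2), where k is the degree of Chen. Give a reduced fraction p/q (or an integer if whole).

0

Chen's neighbors: Alice and Uma (k = 2).
Possible neighbor pairs: C(2,2) = 1. Edges among them: none → e = 0.
Clustering(Chen) = 0/1.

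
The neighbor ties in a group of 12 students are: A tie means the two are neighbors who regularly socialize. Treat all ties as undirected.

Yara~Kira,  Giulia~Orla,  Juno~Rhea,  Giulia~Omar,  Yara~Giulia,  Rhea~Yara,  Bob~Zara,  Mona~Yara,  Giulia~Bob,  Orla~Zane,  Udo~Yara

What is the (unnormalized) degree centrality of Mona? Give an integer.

Mona is directly tied to Yara. That is 1 neighbor, so the degree of Mona is 1.

1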